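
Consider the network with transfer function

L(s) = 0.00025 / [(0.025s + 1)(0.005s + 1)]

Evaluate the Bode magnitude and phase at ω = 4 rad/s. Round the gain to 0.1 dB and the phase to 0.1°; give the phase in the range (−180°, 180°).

-72.1 dB, -6.9°

At ω = 4 rad/s:
pole (1 + j4·0.025) = 1 + j0.1 → |·| ≈ 1.005, ∠ ≈ 5.71°
pole (1 + j4·0.005) = 1 + j0.02 → |·| ≈ 1.0002, ∠ ≈ 1.15°
|L| = 0.00025 · 1 / (1.005 · 1.0002) ≈ 0.00024871
Gain = 20 log₁₀(0.00024871) ≈ -72.09 dB
∠L = (0°) − (5.71° + 1.15°) = -6.86°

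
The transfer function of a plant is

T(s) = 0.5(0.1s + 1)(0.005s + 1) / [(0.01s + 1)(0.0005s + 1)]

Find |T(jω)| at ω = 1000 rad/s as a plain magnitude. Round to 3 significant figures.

22.7

At ω = 1000 rad/s:
zero (1 + j1000·0.1) = 1 + j100 → |·| ≈ 100, ∠ ≈ 89.43°
zero (1 + j1000·0.005) = 1 + j5 → |·| ≈ 5.099, ∠ ≈ 78.69°
pole (1 + j1000·0.01) = 1 + j10 → |·| ≈ 10.05, ∠ ≈ 84.29°
pole (1 + j1000·0.0005) = 1 + j0.5 → |·| ≈ 1.118, ∠ ≈ 26.57°
|T| = 0.5 · 100 · 5.099 / (10.05 · 1.118) ≈ 22.691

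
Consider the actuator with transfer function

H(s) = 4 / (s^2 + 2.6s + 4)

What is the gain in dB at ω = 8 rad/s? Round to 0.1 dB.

At s = jω = j8:
quadratic: (j8)² + 2.6·j8 + 4 = -60 + j20.8 → |·| ≈ 63.503, ∠ ≈ 160.88°
|H| = 4 / 63.503 ≈ 0.062989
Gain = 20 log₁₀(0.062989) ≈ -24.01 dB

-24.0 dB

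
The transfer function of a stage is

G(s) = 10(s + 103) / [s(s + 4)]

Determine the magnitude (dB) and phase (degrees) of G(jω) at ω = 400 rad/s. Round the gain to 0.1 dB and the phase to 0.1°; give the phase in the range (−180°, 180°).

-31.8 dB, -103.9°

At s = jω = j400:
zero (s+103): 103 + j400 → |·| = √(103²+400²) = √170609 ≈ 413.05, ∠ = arctan(400/103) ≈ 75.56°
pole (s+4): 4 + j400 → |·| = √(4²+400²) = √160016 ≈ 400.02, ∠ = arctan(400/4) ≈ 89.43°
pole at origin: |s| = 400, ∠ = 90.00° (in denominator)
|G| = 10 · 413.05 / 1.6001e+05 ≈ 0.025814
Gain = 20 log₁₀(0.025814) ≈ -31.76 dB
∠G = 75.56° − 179.43° = -103.87°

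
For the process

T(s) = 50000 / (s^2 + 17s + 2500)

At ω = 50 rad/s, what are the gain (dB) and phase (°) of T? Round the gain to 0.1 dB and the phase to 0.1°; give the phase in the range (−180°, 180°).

At s = jω = j50:
quadratic: (j50)² + 17·j50 + 2500 = 0 + j850 → |·| ≈ 850, ∠ ≈ 90.00°
|T| = 50000 / 850 ≈ 58.824
Gain = 20 log₁₀(58.824) ≈ 35.39 dB
∠T = 0.00° − 90.00° = -90.00°

35.4 dB, -90.0°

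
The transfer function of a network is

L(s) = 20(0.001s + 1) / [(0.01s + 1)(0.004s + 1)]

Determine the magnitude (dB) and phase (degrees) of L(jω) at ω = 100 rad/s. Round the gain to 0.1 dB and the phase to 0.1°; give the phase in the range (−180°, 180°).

At ω = 100 rad/s:
zero (1 + j100·0.001) = 1 + j0.1 → |·| ≈ 1.005, ∠ ≈ 5.71°
pole (1 + j100·0.01) = 1 + j1 → |·| ≈ 1.4142, ∠ ≈ 45.00°
pole (1 + j100·0.004) = 1 + j0.4 → |·| ≈ 1.077, ∠ ≈ 21.80°
|L| = 20 · 1.005 / (1.4142 · 1.077) ≈ 13.197
Gain = 20 log₁₀(13.197) ≈ 22.41 dB
∠L = (5.71°) − (45.00° + 21.80°) = -61.09°

22.4 dB, -61.1°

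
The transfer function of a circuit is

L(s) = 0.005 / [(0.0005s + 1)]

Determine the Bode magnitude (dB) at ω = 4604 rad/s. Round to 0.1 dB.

-54.0 dB

At ω = 4604 rad/s:
pole (1 + j4604·0.0005) = 1 + j2.302 → |·| ≈ 2.5098, ∠ ≈ 66.52°
|L| = 0.005 · 1 / (2.5098) ≈ 0.0019922
Gain = 20 log₁₀(0.0019922) ≈ -54.01 dB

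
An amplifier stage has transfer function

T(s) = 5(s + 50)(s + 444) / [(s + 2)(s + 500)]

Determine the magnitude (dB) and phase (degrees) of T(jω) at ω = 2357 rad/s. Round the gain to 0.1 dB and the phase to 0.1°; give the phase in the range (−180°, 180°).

13.9 dB, 0.1°

At s = jω = j2357:
zero (s+50): 50 + j2357 → |·| = √(50²+2357²) = √5557949 ≈ 2357.5, ∠ = arctan(2357/50) ≈ 88.78°
zero (s+444): 444 + j2357 → |·| = √(444²+2357²) = √5752585 ≈ 2398.5, ∠ = arctan(2357/444) ≈ 79.33°
pole (s+2): 2 + j2357 → |·| = √(2²+2357²) = √5555453 ≈ 2357, ∠ = arctan(2357/2) ≈ 89.95°
pole (s+500): 500 + j2357 → |·| = √(500²+2357²) = √5805449 ≈ 2409.4, ∠ = arctan(2357/500) ≈ 78.02°
|T| = 5 · 5.6545e+06 / 5.679e+06 ≈ 4.9784
Gain = 20 log₁₀(4.9784) ≈ 13.94 dB
∠T = 168.11° − 167.97° = 0.14°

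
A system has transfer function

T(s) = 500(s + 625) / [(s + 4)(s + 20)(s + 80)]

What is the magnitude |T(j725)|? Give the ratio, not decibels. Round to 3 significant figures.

0.00125

At s = jω = j725:
zero (s+625): 625 + j725 → |·| = √(625²+725²) = √916250 ≈ 957.21, ∠ = arctan(725/625) ≈ 49.24°
pole (s+4): 4 + j725 → |·| = √(4²+725²) = √525641 ≈ 725.01, ∠ = arctan(725/4) ≈ 89.68°
pole (s+20): 20 + j725 → |·| = √(20²+725²) = √526025 ≈ 725.28, ∠ = arctan(725/20) ≈ 88.42°
pole (s+80): 80 + j725 → |·| = √(80²+725²) = √532025 ≈ 729.4, ∠ = arctan(725/80) ≈ 83.70°
|T| = 500 · 957.21 / 3.8354e+08 ≈ 0.0012479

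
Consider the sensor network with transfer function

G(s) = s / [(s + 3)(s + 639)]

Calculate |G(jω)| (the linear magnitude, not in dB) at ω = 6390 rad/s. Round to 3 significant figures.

0.000156

At s = jω = j6390:
zero at origin: s = j6390 → |·| = 6390, ∠ = 90.00°
pole (s+3): 3 + j6390 → |·| = √(3²+6390²) = √40832109 ≈ 6390, ∠ = arctan(6390/3) ≈ 89.97°
pole (s+639): 639 + j6390 → |·| = √(639²+6390²) = √41240421 ≈ 6421.9, ∠ = arctan(6390/639) ≈ 84.29°
|G| = 1 · 6390 / 4.1036e+07 ≈ 0.00015572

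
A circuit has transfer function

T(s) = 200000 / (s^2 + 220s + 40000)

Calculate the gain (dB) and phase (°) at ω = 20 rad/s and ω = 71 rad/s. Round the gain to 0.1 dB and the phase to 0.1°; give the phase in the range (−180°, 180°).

ω = 20: 14.0 dB, -6.3°; ω = 71: 14.4 dB, -24.1°

At s = jω = j20:
quadratic: (j20)² + 220·j20 + 40000 = 39600 + j4400 → |·| ≈ 39844, ∠ ≈ 6.34°
|T| = 200000 / 39844 ≈ 5.0196
Gain = 20 log₁₀(5.0196) ≈ 14.01 dB
∠T = 0.00° − 6.34° = -6.34°

At s = jω = j71:
quadratic: (j71)² + 220·j71 + 40000 = 34959 + j15620 → |·| ≈ 38290, ∠ ≈ 24.08°
|T| = 200000 / 38290 ≈ 5.2233
Gain = 20 log₁₀(5.2233) ≈ 14.36 dB
∠T = 0.00° − 24.08° = -24.08°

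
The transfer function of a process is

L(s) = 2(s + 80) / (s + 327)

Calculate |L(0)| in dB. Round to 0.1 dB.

-6.2 dB

L(0) = 2·80 / (327) ≈ 0.4893
20 log₁₀(0.4893) ≈ -6.21 dB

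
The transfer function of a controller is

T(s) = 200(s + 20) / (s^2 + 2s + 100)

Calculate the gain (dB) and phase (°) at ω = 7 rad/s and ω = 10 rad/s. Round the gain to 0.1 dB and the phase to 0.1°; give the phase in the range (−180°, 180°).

ω = 7: 38.1 dB, 3.9°; ω = 10: 47.0 dB, -63.4°

At s = jω = j7:
zero (s+20): 20 + j7 → |·| = √(20²+7²) = √449 ≈ 21.19, ∠ = arctan(7/20) ≈ 19.29°
quadratic: (j7)² + 2·j7 + 100 = 51 + j14 → |·| ≈ 52.887, ∠ ≈ 15.35°
|T| = 200 · 21.19 / 52.887 ≈ 80.133
Gain = 20 log₁₀(80.133) ≈ 38.08 dB
∠T = 19.29° − 15.35° = 3.94°

At s = jω = j10:
zero (s+20): 20 + j10 → |·| = √(20²+10²) = √500 ≈ 22.361, ∠ = arctan(10/20) ≈ 26.57°
quadratic: (j10)² + 2·j10 + 100 = 0 + j20 → |·| ≈ 20, ∠ ≈ 90.00°
|T| = 200 · 22.361 / 20 ≈ 223.61
Gain = 20 log₁₀(223.61) ≈ 46.99 dB
∠T = 26.57° − 90.00° = -63.43°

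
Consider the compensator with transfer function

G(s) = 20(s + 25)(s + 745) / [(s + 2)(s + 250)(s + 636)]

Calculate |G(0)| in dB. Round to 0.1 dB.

G(0) = 20·25·745 / (2·250·636) ≈ 1.1714
20 log₁₀(1.1714) ≈ 1.37 dB

1.4 dB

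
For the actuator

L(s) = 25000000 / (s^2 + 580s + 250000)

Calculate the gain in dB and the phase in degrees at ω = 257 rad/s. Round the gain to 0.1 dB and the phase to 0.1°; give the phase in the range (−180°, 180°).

At s = jω = j257:
quadratic: (j257)² + 580·j257 + 250000 = 183951 + j149060 → |·| ≈ 2.3676e+05, ∠ ≈ 39.02°
|L| = 25000000 / 2.3676e+05 ≈ 105.59
Gain = 20 log₁₀(105.59) ≈ 40.47 dB
∠L = 0.00° − 39.02° = -39.02°

40.5 dB, -39.0°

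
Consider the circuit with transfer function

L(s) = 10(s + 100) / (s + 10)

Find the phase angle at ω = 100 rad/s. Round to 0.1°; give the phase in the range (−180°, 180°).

-39.3°

At s = jω = j100:
zero (s+100): 100 + j100 → |·| = √(100²+100²) = √20000 ≈ 141.42, ∠ = arctan(100/100) ≈ 45.00°
pole (s+10): 10 + j100 → |·| = √(10²+100²) = √10100 ≈ 100.5, ∠ = arctan(100/10) ≈ 84.29°
∠L = 45.00° − 84.29° = -39.29°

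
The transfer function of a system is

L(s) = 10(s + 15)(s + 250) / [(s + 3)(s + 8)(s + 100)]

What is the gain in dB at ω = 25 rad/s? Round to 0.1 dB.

0.6 dB

At s = jω = j25:
zero (s+15): 15 + j25 → |·| = √(15²+25²) = √850 ≈ 29.155, ∠ = arctan(25/15) ≈ 59.04°
zero (s+250): 250 + j25 → |·| = √(250²+25²) = √63125 ≈ 251.25, ∠ = arctan(25/250) ≈ 5.71°
pole (s+3): 3 + j25 → |·| = √(3²+25²) = √634 ≈ 25.179, ∠ = arctan(25/3) ≈ 83.16°
pole (s+8): 8 + j25 → |·| = √(8²+25²) = √689 ≈ 26.249, ∠ = arctan(25/8) ≈ 72.26°
pole (s+100): 100 + j25 → |·| = √(100²+25²) = √10625 ≈ 103.08, ∠ = arctan(25/100) ≈ 14.04°
|L| = 10 · 7325.2 / 68128 ≈ 1.0752
Gain = 20 log₁₀(1.0752) ≈ 0.63 dB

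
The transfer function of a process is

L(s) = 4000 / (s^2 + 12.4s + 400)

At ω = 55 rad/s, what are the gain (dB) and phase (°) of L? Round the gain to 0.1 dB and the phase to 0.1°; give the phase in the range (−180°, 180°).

At s = jω = j55:
quadratic: (j55)² + 12.4·j55 + 400 = -2625 + j682 → |·| ≈ 2712.1, ∠ ≈ 165.44°
|L| = 4000 / 2712.1 ≈ 1.4749
Gain = 20 log₁₀(1.4749) ≈ 3.38 dB
∠L = 0.00° − 165.44° = -165.44°

3.4 dB, -165.4°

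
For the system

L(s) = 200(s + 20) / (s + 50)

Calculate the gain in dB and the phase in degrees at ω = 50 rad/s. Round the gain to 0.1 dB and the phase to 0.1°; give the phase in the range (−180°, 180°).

43.7 dB, 23.2°

At s = jω = j50:
zero (s+20): 20 + j50 → |·| = √(20²+50²) = √2900 ≈ 53.852, ∠ = arctan(50/20) ≈ 68.20°
pole (s+50): 50 + j50 → |·| = √(50²+50²) = √5000 ≈ 70.711, ∠ = arctan(50/50) ≈ 45.00°
|L| = 200 · 53.852 / 70.711 ≈ 152.32
Gain = 20 log₁₀(152.32) ≈ 43.66 dB
∠L = 68.20° − 45.00° = 23.20°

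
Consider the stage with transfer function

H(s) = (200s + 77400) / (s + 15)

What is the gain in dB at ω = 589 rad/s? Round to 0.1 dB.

47.6 dB

Substitute s = j589:
Numerator: 200(j589) + 77400 = 77400 + j117800
Denominator: (j589) + 15 = 15 + j589
|N| = √(77400² + 117800²) ≈ 1.4095e+05, ∠N ≈ 56.69°
|D| = √(15² + 589²) ≈ 589.19, ∠D ≈ 88.54°
|H| = 1.4095e+05 / 589.19 ≈ 239.23
Gain = 20 log₁₀(239.23) ≈ 47.58 dB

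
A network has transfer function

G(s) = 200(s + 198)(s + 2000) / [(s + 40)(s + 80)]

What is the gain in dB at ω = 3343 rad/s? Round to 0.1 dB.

47.4 dB

At s = jω = j3343:
zero (s+198): 198 + j3343 → |·| = √(198²+3343²) = √11214853 ≈ 3348.9, ∠ = arctan(3343/198) ≈ 86.61°
zero (s+2000): 2000 + j3343 → |·| = √(2000²+3343²) = √15175649 ≈ 3895.6, ∠ = arctan(3343/2000) ≈ 59.11°
pole (s+40): 40 + j3343 → |·| = √(40²+3343²) = √11177249 ≈ 3343.2, ∠ = arctan(3343/40) ≈ 89.31°
pole (s+80): 80 + j3343 → |·| = √(80²+3343²) = √11182049 ≈ 3344, ∠ = arctan(3343/80) ≈ 88.63°
|G| = 200 · 1.3046e+07 / 1.118e+07 ≈ 233.38
Gain = 20 log₁₀(233.38) ≈ 47.36 dB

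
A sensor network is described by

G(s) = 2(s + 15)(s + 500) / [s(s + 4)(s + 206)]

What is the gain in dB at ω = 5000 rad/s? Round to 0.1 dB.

At s = jω = j5000:
zero (s+15): 15 + j5000 → |·| = √(15²+5000²) = √25000225 ≈ 5000, ∠ = arctan(5000/15) ≈ 89.83°
zero (s+500): 500 + j5000 → |·| = √(500²+5000²) = √25250000 ≈ 5024.9, ∠ = arctan(5000/500) ≈ 84.29°
pole (s+4): 4 + j5000 → |·| = √(4²+5000²) = √25000016 ≈ 5000, ∠ = arctan(5000/4) ≈ 89.95°
pole (s+206): 206 + j5000 → |·| = √(206²+5000²) = √25042436 ≈ 5004.2, ∠ = arctan(5000/206) ≈ 87.64°
pole at origin: |s| = 5000, ∠ = 90.00° (in denominator)
|G| = 2 · 2.5124e+07 / 1.251e+11 ≈ 0.00040166
Gain = 20 log₁₀(0.00040166) ≈ -67.92 dB

-67.9 dB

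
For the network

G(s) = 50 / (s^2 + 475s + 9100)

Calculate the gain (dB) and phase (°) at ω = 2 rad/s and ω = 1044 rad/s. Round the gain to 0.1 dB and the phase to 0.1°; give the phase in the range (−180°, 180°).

ω = 2: -45.2 dB, -6.0°; ω = 1044: -87.5 dB, -155.4°

Substitute s = j2:
Numerator: 50 = 50 + j0
Denominator: (j2)^2 + 475(j2) + 9100 = 9096 + j950
|N| = √(50² + 0²) ≈ 50, ∠N ≈ 0.00°
|D| = √(9096² + 950²) ≈ 9145.5, ∠D ≈ 5.96°
|G| = 50 / 9145.5 ≈ 0.0054672
Gain = 20 log₁₀(0.0054672) ≈ -45.24 dB
∠G = 0.00° − 5.96° = -5.96°

Substitute s = j1044:
Numerator: 50 = 50 + j0
Denominator: (j1044)^2 + 475(j1044) + 9100 = -1080836 + j495900
|N| = √(50² + 0²) ≈ 50, ∠N ≈ 0.00°
|D| = √(1080836² + 495900²) ≈ 1.1892e+06, ∠D ≈ 155.35°
|G| = 50 / 1.1892e+06 ≈ 4.2045e-05
Gain = 20 log₁₀(4.2045e-05) ≈ -87.53 dB
∠G = 0.00° − 155.35° = -155.35°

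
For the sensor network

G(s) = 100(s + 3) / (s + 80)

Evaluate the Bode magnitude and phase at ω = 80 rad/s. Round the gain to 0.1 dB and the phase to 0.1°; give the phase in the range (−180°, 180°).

At s = jω = j80:
zero (s+3): 3 + j80 → |·| = √(3²+80²) = √6409 ≈ 80.056, ∠ = arctan(80/3) ≈ 87.85°
pole (s+80): 80 + j80 → |·| = √(80²+80²) = √12800 ≈ 113.14, ∠ = arctan(80/80) ≈ 45.00°
|G| = 100 · 80.056 / 113.14 ≈ 70.758
Gain = 20 log₁₀(70.758) ≈ 37.00 dB
∠G = 87.85° − 45.00° = 42.85°

37.0 dB, 42.9°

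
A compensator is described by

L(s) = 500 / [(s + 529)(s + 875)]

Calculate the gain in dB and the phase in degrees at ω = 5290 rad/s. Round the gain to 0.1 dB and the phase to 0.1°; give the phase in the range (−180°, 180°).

-95.1 dB, -164.9°

At s = jω = j5290:
pole (s+529): 529 + j5290 → |·| = √(529²+5290²) = √28263941 ≈ 5316.4, ∠ = arctan(5290/529) ≈ 84.29°
pole (s+875): 875 + j5290 → |·| = √(875²+5290²) = √28749725 ≈ 5361.9, ∠ = arctan(5290/875) ≈ 80.61°
|L| = 500 / 2.8506e+07 ≈ 1.754e-05
Gain = 20 log₁₀(1.754e-05) ≈ -95.12 dB
∠L = 0.00° − 164.90° = -164.90°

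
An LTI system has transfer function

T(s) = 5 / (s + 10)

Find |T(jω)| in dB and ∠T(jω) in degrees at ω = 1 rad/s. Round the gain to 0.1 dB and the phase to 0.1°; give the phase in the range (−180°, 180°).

Substitute s = j1:
Numerator: 5 = 5 + j0
Denominator: (j1) + 10 = 10 + j1
|N| = √(5² + 0²) ≈ 5, ∠N ≈ 0.00°
|D| = √(10² + 1²) ≈ 10.05, ∠D ≈ 5.71°
|T| = 5 / 10.05 ≈ 0.49751
Gain = 20 log₁₀(0.49751) ≈ -6.06 dB
∠T = 0.00° − 5.71° = -5.71°

-6.1 dB, -5.7°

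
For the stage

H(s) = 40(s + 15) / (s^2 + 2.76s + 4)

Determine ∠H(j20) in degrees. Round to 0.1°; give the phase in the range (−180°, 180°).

-118.9°

At s = jω = j20:
zero (s+15): 15 + j20 → |·| = √(15²+20²) = √625 ≈ 25, ∠ = arctan(20/15) ≈ 53.13°
quadratic: (j20)² + 2.76·j20 + 4 = -396 + j55.2 → |·| ≈ 399.83, ∠ ≈ 172.06°
∠H = 53.13° − 172.06° = -118.93°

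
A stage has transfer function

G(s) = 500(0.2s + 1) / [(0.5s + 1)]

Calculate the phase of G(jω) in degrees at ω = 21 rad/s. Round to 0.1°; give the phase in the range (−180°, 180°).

At ω = 21 rad/s:
zero (1 + j21·0.2) = 1 + j4.2 → |·| ≈ 4.3174, ∠ ≈ 76.61°
pole (1 + j21·0.5) = 1 + j10.5 → |·| ≈ 10.548, ∠ ≈ 84.56°
∠G = (76.61°) − (84.56°) = -7.95°

-8.0°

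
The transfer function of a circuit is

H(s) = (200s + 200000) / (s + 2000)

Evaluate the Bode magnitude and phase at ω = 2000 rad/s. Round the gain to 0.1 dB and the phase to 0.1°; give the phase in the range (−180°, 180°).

Substitute s = j2000:
Numerator: 200(j2000) + 200000 = 200000 + j400000
Denominator: (j2000) + 2000 = 2000 + j2000
|N| = √(200000² + 400000²) ≈ 4.4721e+05, ∠N ≈ 63.43°
|D| = √(2000² + 2000²) ≈ 2828.4, ∠D ≈ 45.00°
|H| = 4.4721e+05 / 2828.4 ≈ 158.11
Gain = 20 log₁₀(158.11) ≈ 43.98 dB
∠H = 63.43° − 45.00° = 18.43°

44.0 dB, 18.4°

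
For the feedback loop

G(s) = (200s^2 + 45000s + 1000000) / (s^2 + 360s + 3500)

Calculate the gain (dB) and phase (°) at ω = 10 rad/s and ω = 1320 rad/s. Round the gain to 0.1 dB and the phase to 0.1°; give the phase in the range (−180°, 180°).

ω = 10: 46.8 dB, -22.0°; ω = 1320: 45.8 dB, 5.6°

Substitute s = j10:
Numerator: 200(j10)^2 + 45000(j10) + 1000000 = 980000 + j450000
Denominator: (j10)^2 + 360(j10) + 3500 = 3400 + j3600
|N| = √(980000² + 450000²) ≈ 1.0784e+06, ∠N ≈ 24.66°
|D| = √(3400² + 3600²) ≈ 4951.8, ∠D ≈ 46.64°
|G| = 1.0784e+06 / 4951.8 ≈ 217.78
Gain = 20 log₁₀(217.78) ≈ 46.76 dB
∠G = 24.66° − 46.64° = -21.98°

Substitute s = j1320:
Numerator: 200(j1320)^2 + 45000(j1320) + 1000000 = -347480000 + j59400000
Denominator: (j1320)^2 + 360(j1320) + 3500 = -1738900 + j475200
|N| = √(347480000² + 59400000²) ≈ 3.5252e+08, ∠N ≈ 170.30°
|D| = √(1738900² + 475200²) ≈ 1.8027e+06, ∠D ≈ 164.72°
|G| = 3.5252e+08 / 1.8027e+06 ≈ 195.55
Gain = 20 log₁₀(195.55) ≈ 45.83 dB
∠G = 170.30° − 164.72° = 5.58°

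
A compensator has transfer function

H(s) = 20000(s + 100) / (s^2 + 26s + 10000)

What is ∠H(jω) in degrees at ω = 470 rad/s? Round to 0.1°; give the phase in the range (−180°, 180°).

-98.7°

At s = jω = j470:
zero (s+100): 100 + j470 → |·| = √(100²+470²) = √230900 ≈ 480.52, ∠ = arctan(470/100) ≈ 77.99°
quadratic: (j470)² + 26·j470 + 10000 = -210900 + j12220 → |·| ≈ 2.1125e+05, ∠ ≈ 176.68°
∠H = 77.99° − 176.68° = -98.69°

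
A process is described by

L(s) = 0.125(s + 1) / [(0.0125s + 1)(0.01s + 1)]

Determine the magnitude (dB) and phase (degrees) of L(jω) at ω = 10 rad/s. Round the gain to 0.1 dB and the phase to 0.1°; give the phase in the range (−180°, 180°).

1.9 dB, 71.5°

At ω = 10 rad/s:
zero (1 + j10·1) = 1 + j10 → |·| ≈ 10.05, ∠ ≈ 84.29°
pole (1 + j10·0.0125) = 1 + j0.125 → |·| ≈ 1.0078, ∠ ≈ 7.13°
pole (1 + j10·0.01) = 1 + j0.1 → |·| ≈ 1.005, ∠ ≈ 5.71°
|L| = 0.125 · 10.05 / (1.0078 · 1.005) ≈ 1.2403
Gain = 20 log₁₀(1.2403) ≈ 1.87 dB
∠L = (84.29°) − (7.13° + 5.71°) = 71.45°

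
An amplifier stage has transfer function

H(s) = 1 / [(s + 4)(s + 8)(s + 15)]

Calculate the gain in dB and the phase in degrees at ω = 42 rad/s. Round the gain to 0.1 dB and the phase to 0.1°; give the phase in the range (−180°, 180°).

-98.1 dB, 125.9°

At s = jω = j42:
pole (s+4): 4 + j42 → |·| = √(4²+42²) = √1780 ≈ 42.19, ∠ = arctan(42/4) ≈ 84.56°
pole (s+8): 8 + j42 → |·| = √(8²+42²) = √1828 ≈ 42.755, ∠ = arctan(42/8) ≈ 79.22°
pole (s+15): 15 + j42 → |·| = √(15²+42²) = √1989 ≈ 44.598, ∠ = arctan(42/15) ≈ 70.35°
|H| = 1 / 80447 ≈ 1.2431e-05
Gain = 20 log₁₀(1.2431e-05) ≈ -98.11 dB
∠H = 0.00° − 234.13° = -234.13° ≡ 125.87° (principal value)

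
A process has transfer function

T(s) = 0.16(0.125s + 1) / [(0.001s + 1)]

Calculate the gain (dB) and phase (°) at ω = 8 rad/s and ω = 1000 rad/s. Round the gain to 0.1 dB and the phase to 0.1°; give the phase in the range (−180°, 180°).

ω = 8: -12.9 dB, 44.5°; ω = 1000: 23.0 dB, 44.5°

At ω = 8 rad/s:
zero (1 + j8·0.125) = 1 + j1 → |·| ≈ 1.4142, ∠ ≈ 45.00°
pole (1 + j8·0.001) = 1 + j0.008 → |·| ≈ 1, ∠ ≈ 0.46°
|T| = 0.16 · 1.4142 / (1) ≈ 0.22627
Gain = 20 log₁₀(0.22627) ≈ -12.91 dB
∠T = (45.00°) − (0.46°) = 44.54°

At ω = 1000 rad/s:
zero (1 + j1000·0.125) = 1 + j125 → |·| ≈ 125, ∠ ≈ 89.54°
pole (1 + j1000·0.001) = 1 + j1 → |·| ≈ 1.4142, ∠ ≈ 45.00°
|T| = 0.16 · 125 / (1.4142) ≈ 14.142
Gain = 20 log₁₀(14.142) ≈ 23.01 dB
∠T = (89.54°) − (45.00°) = 44.54°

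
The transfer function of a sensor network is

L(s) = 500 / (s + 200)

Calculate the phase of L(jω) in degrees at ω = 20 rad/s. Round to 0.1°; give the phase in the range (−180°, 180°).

Substitute s = j20:
Numerator: 500 = 500 + j0
Denominator: (j20) + 200 = 200 + j20
|N| = √(500² + 0²) ≈ 500, ∠N ≈ 0.00°
|D| = √(200² + 20²) ≈ 201, ∠D ≈ 5.71°
∠L = 0.00° − 5.71° = -5.71°

-5.7°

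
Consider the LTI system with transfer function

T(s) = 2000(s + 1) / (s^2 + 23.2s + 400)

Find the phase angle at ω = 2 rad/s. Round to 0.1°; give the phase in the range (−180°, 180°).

56.8°

At s = jω = j2:
zero (s+1): 1 + j2 → |·| = √(1²+2²) = √5 ≈ 2.2361, ∠ = arctan(2/1) ≈ 63.43°
quadratic: (j2)² + 23.2·j2 + 400 = 396 + j46.4 → |·| ≈ 398.71, ∠ ≈ 6.68°
∠T = 63.43° − 6.68° = 56.75°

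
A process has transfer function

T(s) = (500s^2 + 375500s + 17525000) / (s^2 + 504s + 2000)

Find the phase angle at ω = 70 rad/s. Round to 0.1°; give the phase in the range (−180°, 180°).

Substitute s = j70:
Numerator: 500(j70)^2 + 375500(j70) + 17525000 = 15075000 + j26285000
Denominator: (j70)^2 + 504(j70) + 2000 = -2900 + j35280
|N| = √(15075000² + 26285000²) ≈ 3.0301e+07, ∠N ≈ 60.16°
|D| = √(2900² + 35280²) ≈ 35399, ∠D ≈ 94.70°
∠T = 60.16° − 94.70° = -34.54°

-34.5°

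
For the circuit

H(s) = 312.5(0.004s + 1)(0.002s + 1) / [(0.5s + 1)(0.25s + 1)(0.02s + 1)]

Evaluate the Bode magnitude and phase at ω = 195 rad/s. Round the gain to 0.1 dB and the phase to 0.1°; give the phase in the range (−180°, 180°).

-33.1 dB, 165.4°

At ω = 195 rad/s:
zero (1 + j195·0.004) = 1 + j0.78 → |·| ≈ 1.2682, ∠ ≈ 37.95°
zero (1 + j195·0.002) = 1 + j0.39 → |·| ≈ 1.0734, ∠ ≈ 21.31°
pole (1 + j195·0.5) = 1 + j97.5 → |·| ≈ 97.505, ∠ ≈ 89.41°
pole (1 + j195·0.25) = 1 + j48.75 → |·| ≈ 48.76, ∠ ≈ 88.82°
pole (1 + j195·0.02) = 1 + j3.9 → |·| ≈ 4.0262, ∠ ≈ 75.62°
|H| = 312.5 · 1.2682 · 1.0734 / (97.505 · 48.76 · 4.0262) ≈ 0.022224
Gain = 20 log₁₀(0.022224) ≈ -33.06 dB
∠H = (37.95° + 21.31°) − (89.41° + 88.82° + 75.62°) = -194.59° ≡ 165.41° (principal value)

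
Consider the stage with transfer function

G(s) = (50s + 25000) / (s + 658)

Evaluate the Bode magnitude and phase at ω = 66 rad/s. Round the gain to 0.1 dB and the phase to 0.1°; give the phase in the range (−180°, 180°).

31.6 dB, 1.8°

Substitute s = j66:
Numerator: 50(j66) + 25000 = 25000 + j3300
Denominator: (j66) + 658 = 658 + j66
|N| = √(25000² + 3300²) ≈ 25217, ∠N ≈ 7.52°
|D| = √(658² + 66²) ≈ 661.3, ∠D ≈ 5.73°
|G| = 25217 / 661.3 ≈ 38.132
Gain = 20 log₁₀(38.132) ≈ 31.63 dB
∠G = 7.52° − 5.73° = 1.79°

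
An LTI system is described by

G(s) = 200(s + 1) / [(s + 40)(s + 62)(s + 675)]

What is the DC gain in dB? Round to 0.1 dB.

-78.5 dB

G(0) = 200·1 / (40·62·675) ≈ 0.00011947
20 log₁₀(0.00011947) ≈ -78.45 dB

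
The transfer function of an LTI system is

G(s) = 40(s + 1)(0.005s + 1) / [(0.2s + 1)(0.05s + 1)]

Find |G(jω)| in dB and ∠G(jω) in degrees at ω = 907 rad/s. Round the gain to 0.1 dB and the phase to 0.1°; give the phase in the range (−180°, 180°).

At ω = 907 rad/s:
zero (1 + j907·1) = 1 + j907 → |·| ≈ 907, ∠ ≈ 89.94°
zero (1 + j907·0.005) = 1 + j4.535 → |·| ≈ 4.6439, ∠ ≈ 77.56°
pole (1 + j907·0.2) = 1 + j181.4 → |·| ≈ 181.4, ∠ ≈ 89.68°
pole (1 + j907·0.05) = 1 + j45.35 → |·| ≈ 45.361, ∠ ≈ 88.74°
|G| = 40 · 907 · 4.6439 / (181.4 · 45.361) ≈ 20.475
Gain = 20 log₁₀(20.475) ≈ 26.22 dB
∠G = (89.94° + 77.56°) − (89.68° + 88.74°) = -10.92°

26.2 dB, -10.9°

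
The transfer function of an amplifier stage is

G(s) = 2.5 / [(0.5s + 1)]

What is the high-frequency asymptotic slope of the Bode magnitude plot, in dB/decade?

-20 dB/decade

Each pole contributes −20 dB/decade at high frequency; each zero contributes +20 dB/decade.
Net: 0 zero(s) − 1 pole(s) → -20 dB/decade.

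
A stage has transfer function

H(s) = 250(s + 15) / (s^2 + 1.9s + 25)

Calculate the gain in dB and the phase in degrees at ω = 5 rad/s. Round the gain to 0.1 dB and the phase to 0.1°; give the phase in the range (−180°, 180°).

52.4 dB, -71.6°

At s = jω = j5:
zero (s+15): 15 + j5 → |·| = √(15²+5²) = √250 ≈ 15.811, ∠ = arctan(5/15) ≈ 18.43°
quadratic: (j5)² + 1.9·j5 + 25 = 0 + j9.5 → |·| ≈ 9.5, ∠ ≈ 90.00°
|H| = 250 · 15.811 / 9.5 ≈ 416.08
Gain = 20 log₁₀(416.08) ≈ 52.38 dB
∠H = 18.43° − 90.00° = -71.57°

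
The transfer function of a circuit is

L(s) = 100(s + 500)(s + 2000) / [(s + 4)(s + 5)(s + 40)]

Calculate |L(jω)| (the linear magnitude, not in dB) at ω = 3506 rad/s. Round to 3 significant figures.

0.0332

At s = jω = j3506:
zero (s+500): 500 + j3506 → |·| = √(500²+3506²) = √12542036 ≈ 3541.5, ∠ = arctan(3506/500) ≈ 81.88°
zero (s+2000): 2000 + j3506 → |·| = √(2000²+3506²) = √16292036 ≈ 4036.3, ∠ = arctan(3506/2000) ≈ 60.30°
pole (s+4): 4 + j3506 → |·| = √(4²+3506²) = √12292052 ≈ 3506, ∠ = arctan(3506/4) ≈ 89.93°
pole (s+5): 5 + j3506 → |·| = √(5²+3506²) = √12292061 ≈ 3506, ∠ = arctan(3506/5) ≈ 89.92°
pole (s+40): 40 + j3506 → |·| = √(40²+3506²) = √12293636 ≈ 3506.2, ∠ = arctan(3506/40) ≈ 89.35°
|L| = 100 · 1.4295e+07 / 4.3098e+10 ≈ 0.033169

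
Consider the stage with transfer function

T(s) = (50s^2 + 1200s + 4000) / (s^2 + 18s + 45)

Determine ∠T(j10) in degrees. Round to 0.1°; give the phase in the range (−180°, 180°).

Substitute s = j10:
Numerator: 50(j10)^2 + 1200(j10) + 4000 = -1000 + j12000
Denominator: (j10)^2 + 18(j10) + 45 = -55 + j180
|N| = √(1000² + 12000²) ≈ 12042, ∠N ≈ 94.76°
|D| = √(55² + 180²) ≈ 188.22, ∠D ≈ 106.99°
∠T = 94.76° − 106.99° = -12.23°

-12.2°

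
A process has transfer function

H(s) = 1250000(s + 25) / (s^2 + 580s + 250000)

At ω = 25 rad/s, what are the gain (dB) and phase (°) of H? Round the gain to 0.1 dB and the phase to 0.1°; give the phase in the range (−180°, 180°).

At s = jω = j25:
zero (s+25): 25 + j25 → |·| = √(25²+25²) = √1250 ≈ 35.355, ∠ = arctan(25/25) ≈ 45.00°
quadratic: (j25)² + 580·j25 + 250000 = 249375 + j14500 → |·| ≈ 2.498e+05, ∠ ≈ 3.33°
|H| = 1250000 · 35.355 / 2.498e+05 ≈ 176.92
Gain = 20 log₁₀(176.92) ≈ 44.96 dB
∠H = 45.00° − 3.33° = 41.67°

45.0 dB, 41.7°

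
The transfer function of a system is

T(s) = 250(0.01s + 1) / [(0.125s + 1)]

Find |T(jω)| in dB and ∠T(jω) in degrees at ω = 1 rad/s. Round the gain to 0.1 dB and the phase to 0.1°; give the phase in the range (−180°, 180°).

47.9 dB, -6.6°

At ω = 1 rad/s:
zero (1 + j1·0.01) = 1 + j0.01 → |·| ≈ 1, ∠ ≈ 0.57°
pole (1 + j1·0.125) = 1 + j0.125 → |·| ≈ 1.0078, ∠ ≈ 7.13°
|T| = 250 · 1 / (1.0078) ≈ 248.07
Gain = 20 log₁₀(248.07) ≈ 47.89 dB
∠T = (0.57°) − (7.13°) = -6.56°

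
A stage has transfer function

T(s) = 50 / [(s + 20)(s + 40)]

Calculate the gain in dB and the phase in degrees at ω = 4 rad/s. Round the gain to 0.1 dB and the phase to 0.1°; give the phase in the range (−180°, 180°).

At s = jω = j4:
pole (s+20): 20 + j4 → |·| = √(20²+4²) = √416 ≈ 20.396, ∠ = arctan(4/20) ≈ 11.31°
pole (s+40): 40 + j4 → |·| = √(40²+4²) = √1616 ≈ 40.2, ∠ = arctan(4/40) ≈ 5.71°
|T| = 50 / 819.92 ≈ 0.060982
Gain = 20 log₁₀(0.060982) ≈ -24.30 dB
∠T = 0.00° − 17.02° = -17.02°

-24.3 dB, -17.0°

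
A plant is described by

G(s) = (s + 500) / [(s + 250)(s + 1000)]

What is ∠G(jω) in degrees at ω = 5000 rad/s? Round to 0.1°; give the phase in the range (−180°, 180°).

At s = jω = j5000:
zero (s+500): 500 + j5000 → |·| = √(500²+5000²) = √25250000 ≈ 5024.9, ∠ = arctan(5000/500) ≈ 84.29°
pole (s+250): 250 + j5000 → |·| = √(250²+5000²) = √25062500 ≈ 5006.2, ∠ = arctan(5000/250) ≈ 87.14°
pole (s+1000): 1000 + j5000 → |·| = √(1000²+5000²) = √26000000 ≈ 5099, ∠ = arctan(5000/1000) ≈ 78.69°
∠G = 84.29° − 165.83° = -81.54°

-81.5°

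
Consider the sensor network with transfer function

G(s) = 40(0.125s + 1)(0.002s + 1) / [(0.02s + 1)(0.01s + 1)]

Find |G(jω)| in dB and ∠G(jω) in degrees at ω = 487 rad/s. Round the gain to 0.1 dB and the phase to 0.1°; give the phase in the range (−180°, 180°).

At ω = 487 rad/s:
zero (1 + j487·0.125) = 1 + j60.875 → |·| ≈ 60.883, ∠ ≈ 89.06°
zero (1 + j487·0.002) = 1 + j0.974 → |·| ≈ 1.3959, ∠ ≈ 44.25°
pole (1 + j487·0.02) = 1 + j9.74 → |·| ≈ 9.7912, ∠ ≈ 84.14°
pole (1 + j487·0.01) = 1 + j4.87 → |·| ≈ 4.9716, ∠ ≈ 78.40°
|G| = 40 · 60.883 · 1.3959 / (9.7912 · 4.9716) ≈ 69.836
Gain = 20 log₁₀(69.836) ≈ 36.88 dB
∠G = (89.06° + 44.25°) − (84.14° + 78.40°) = -29.23°

36.9 dB, -29.2°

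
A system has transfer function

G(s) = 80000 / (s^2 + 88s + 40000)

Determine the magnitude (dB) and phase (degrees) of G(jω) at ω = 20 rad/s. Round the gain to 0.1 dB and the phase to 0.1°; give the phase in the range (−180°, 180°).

6.1 dB, -2.5°

At s = jω = j20:
quadratic: (j20)² + 88·j20 + 40000 = 39600 + j1760 → |·| ≈ 39639, ∠ ≈ 2.54°
|G| = 80000 / 39639 ≈ 2.0182
Gain = 20 log₁₀(2.0182) ≈ 6.10 dB
∠G = 0.00° − 2.54° = -2.54°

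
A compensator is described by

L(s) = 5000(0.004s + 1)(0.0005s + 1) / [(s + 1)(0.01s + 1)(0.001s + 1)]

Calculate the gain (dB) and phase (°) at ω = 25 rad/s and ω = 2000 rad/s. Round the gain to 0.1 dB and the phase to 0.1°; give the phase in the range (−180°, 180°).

At ω = 25 rad/s:
zero (1 + j25·0.004) = 1 + j0.1 → |·| ≈ 1.005, ∠ ≈ 5.71°
zero (1 + j25·0.0005) = 1 + j0.0125 → |·| ≈ 1.0001, ∠ ≈ 0.72°
pole (1 + j25·1) = 1 + j25 → |·| ≈ 25.02, ∠ ≈ 87.71°
pole (1 + j25·0.01) = 1 + j0.25 → |·| ≈ 1.0308, ∠ ≈ 14.04°
pole (1 + j25·0.001) = 1 + j0.025 → |·| ≈ 1.0003, ∠ ≈ 1.43°
|L| = 5000 · 1.005 · 1.0001 / (25.02 · 1.0308 · 1.0003) ≈ 194.8
Gain = 20 log₁₀(194.8) ≈ 45.79 dB
∠L = (5.71° + 0.72°) − (87.71° + 14.04° + 1.43°) = -96.75°

At ω = 2000 rad/s:
zero (1 + j2000·0.004) = 1 + j8 → |·| ≈ 8.0623, ∠ ≈ 82.87°
zero (1 + j2000·0.0005) = 1 + j1 → |·| ≈ 1.4142, ∠ ≈ 45.00°
pole (1 + j2000·1) = 1 + j2000 → |·| ≈ 2000, ∠ ≈ 89.97°
pole (1 + j2000·0.01) = 1 + j20 → |·| ≈ 20.025, ∠ ≈ 87.14°
pole (1 + j2000·0.001) = 1 + j2 → |·| ≈ 2.2361, ∠ ≈ 63.43°
|L| = 5000 · 8.0623 · 1.4142 / (2000 · 20.025 · 2.2361) ≈ 0.63657
Gain = 20 log₁₀(0.63657) ≈ -3.92 dB
∠L = (82.87° + 45.00°) − (89.97° + 87.14° + 63.43°) = -112.67°

ω = 25: 45.8 dB, -96.8°; ω = 2000: -3.9 dB, -112.7°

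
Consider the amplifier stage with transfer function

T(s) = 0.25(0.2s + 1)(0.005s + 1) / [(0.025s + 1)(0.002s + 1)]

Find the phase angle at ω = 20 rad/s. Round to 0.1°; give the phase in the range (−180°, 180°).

At ω = 20 rad/s:
zero (1 + j20·0.2) = 1 + j4 → |·| ≈ 4.1231, ∠ ≈ 75.96°
zero (1 + j20·0.005) = 1 + j0.1 → |·| ≈ 1.005, ∠ ≈ 5.71°
pole (1 + j20·0.025) = 1 + j0.5 → |·| ≈ 1.118, ∠ ≈ 26.57°
pole (1 + j20·0.002) = 1 + j0.04 → |·| ≈ 1.0008, ∠ ≈ 2.29°
∠T = (75.96° + 5.71°) − (26.57° + 2.29°) = 52.81°

52.8°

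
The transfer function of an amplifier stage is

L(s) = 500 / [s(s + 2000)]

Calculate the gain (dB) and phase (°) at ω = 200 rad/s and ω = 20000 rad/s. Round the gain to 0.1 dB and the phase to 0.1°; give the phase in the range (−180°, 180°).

ω = 200: -58.1 dB, -95.7°; ω = 20000: -118.1 dB, -174.3°

At s = jω = j200:
pole (s+2000): 2000 + j200 → |·| = √(2000²+200²) = √4040000 ≈ 2010, ∠ = arctan(200/2000) ≈ 5.71°
pole at origin: |s| = 200, ∠ = 90.00° (in denominator)
|L| = 500 / 4.02e+05 ≈ 0.0012438
Gain = 20 log₁₀(0.0012438) ≈ -58.10 dB
∠L = 0.00° − 95.71° = -95.71°

At s = jω = j20000:
pole (s+2000): 2000 + j20000 → |·| = √(2000²+20000²) = √404000000 ≈ 20100, ∠ = arctan(20000/2000) ≈ 84.29°
pole at origin: |s| = 20000, ∠ = 90.00° (in denominator)
|L| = 500 / 4.02e+08 ≈ 1.2438e-06
Gain = 20 log₁₀(1.2438e-06) ≈ -118.10 dB
∠L = 0.00° − 174.29° = -174.29°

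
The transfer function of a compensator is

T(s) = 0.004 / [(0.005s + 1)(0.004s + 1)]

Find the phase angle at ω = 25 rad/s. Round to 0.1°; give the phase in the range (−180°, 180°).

At ω = 25 rad/s:
pole (1 + j25·0.005) = 1 + j0.125 → |·| ≈ 1.0078, ∠ ≈ 7.13°
pole (1 + j25·0.004) = 1 + j0.1 → |·| ≈ 1.005, ∠ ≈ 5.71°
∠T = (0°) − (7.13° + 5.71°) = -12.84°

-12.8°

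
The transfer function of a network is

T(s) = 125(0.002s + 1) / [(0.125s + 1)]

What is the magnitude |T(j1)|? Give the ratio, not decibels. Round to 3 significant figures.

124

At ω = 1 rad/s:
zero (1 + j1·0.002) = 1 + j0.002 → |·| ≈ 1, ∠ ≈ 0.11°
pole (1 + j1·0.125) = 1 + j0.125 → |·| ≈ 1.0078, ∠ ≈ 7.13°
|T| = 125 · 1 / (1.0078) ≈ 124.03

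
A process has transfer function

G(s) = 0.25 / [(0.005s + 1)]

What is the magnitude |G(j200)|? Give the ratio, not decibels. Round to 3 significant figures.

At ω = 200 rad/s:
pole (1 + j200·0.005) = 1 + j1 → |·| ≈ 1.4142, ∠ ≈ 45.00°
|G| = 0.25 · 1 / (1.4142) ≈ 0.17678

0.177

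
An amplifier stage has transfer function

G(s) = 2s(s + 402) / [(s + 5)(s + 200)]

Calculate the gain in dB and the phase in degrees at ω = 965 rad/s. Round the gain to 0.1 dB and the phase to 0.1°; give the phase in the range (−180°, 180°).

6.5 dB, -10.6°

At s = jω = j965:
zero (s+402): 402 + j965 → |·| = √(402²+965²) = √1092829 ≈ 1045.4, ∠ = arctan(965/402) ≈ 67.38°
zero at origin: s = j965 → |·| = 965, ∠ = 90.00°
pole (s+5): 5 + j965 → |·| = √(5²+965²) = √931250 ≈ 965.01, ∠ = arctan(965/5) ≈ 89.70°
pole (s+200): 200 + j965 → |·| = √(200²+965²) = √971225 ≈ 985.51, ∠ = arctan(965/200) ≈ 78.29°
|G| = 2 · 1.0088e+06 / 9.5103e+05 ≈ 2.1215
Gain = 20 log₁₀(2.1215) ≈ 6.53 dB
∠G = 157.38° − 167.99° = -10.61°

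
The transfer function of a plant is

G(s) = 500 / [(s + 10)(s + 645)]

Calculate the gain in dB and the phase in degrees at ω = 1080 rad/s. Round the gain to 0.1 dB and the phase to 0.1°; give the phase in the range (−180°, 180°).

At s = jω = j1080:
pole (s+10): 10 + j1080 → |·| = √(10²+1080²) = √1166500 ≈ 1080, ∠ = arctan(1080/10) ≈ 89.47°
pole (s+645): 645 + j1080 → |·| = √(645²+1080²) = √1582425 ≈ 1257.9, ∠ = arctan(1080/645) ≈ 59.15°
|G| = 500 / 1.3585e+06 ≈ 0.00036805
Gain = 20 log₁₀(0.00036805) ≈ -68.68 dB
∠G = 0.00° − 148.62° = -148.62°

-68.7 dB, -148.6°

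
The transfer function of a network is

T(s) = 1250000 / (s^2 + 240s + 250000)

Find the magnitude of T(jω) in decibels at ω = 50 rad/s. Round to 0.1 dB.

At s = jω = j50:
quadratic: (j50)² + 240·j50 + 250000 = 247500 + j12000 → |·| ≈ 2.4779e+05, ∠ ≈ 2.78°
|T| = 1250000 / 2.4779e+05 ≈ 5.0446
Gain = 20 log₁₀(5.0446) ≈ 14.06 dB

14.1 dB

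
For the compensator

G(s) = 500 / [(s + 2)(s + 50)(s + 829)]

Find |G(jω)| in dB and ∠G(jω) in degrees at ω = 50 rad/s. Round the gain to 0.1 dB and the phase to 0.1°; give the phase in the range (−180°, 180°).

-75.4 dB, -136.2°

At s = jω = j50:
pole (s+2): 2 + j50 → |·| = √(2²+50²) = √2504 ≈ 50.04, ∠ = arctan(50/2) ≈ 87.71°
pole (s+50): 50 + j50 → |·| = √(50²+50²) = √5000 ≈ 70.711, ∠ = arctan(50/50) ≈ 45.00°
pole (s+829): 829 + j50 → |·| = √(829²+50²) = √689741 ≈ 830.51, ∠ = arctan(50/829) ≈ 3.45°
|G| = 500 / 2.9387e+06 ≈ 0.00017014
Gain = 20 log₁₀(0.00017014) ≈ -75.38 dB
∠G = 0.00° − 136.16° = -136.16°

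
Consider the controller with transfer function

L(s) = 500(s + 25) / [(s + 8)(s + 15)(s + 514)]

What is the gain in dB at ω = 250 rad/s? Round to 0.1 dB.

-49.1 dB

At s = jω = j250:
zero (s+25): 25 + j250 → |·| = √(25²+250²) = √63125 ≈ 251.25, ∠ = arctan(250/25) ≈ 84.29°
pole (s+8): 8 + j250 → |·| = √(8²+250²) = √62564 ≈ 250.13, ∠ = arctan(250/8) ≈ 88.17°
pole (s+15): 15 + j250 → |·| = √(15²+250²) = √62725 ≈ 250.45, ∠ = arctan(250/15) ≈ 86.57°
pole (s+514): 514 + j250 → |·| = √(514²+250²) = √326696 ≈ 571.57, ∠ = arctan(250/514) ≈ 25.94°
|L| = 500 · 251.25 / 3.5806e+07 ≈ 0.0035085
Gain = 20 log₁₀(0.0035085) ≈ -49.10 dB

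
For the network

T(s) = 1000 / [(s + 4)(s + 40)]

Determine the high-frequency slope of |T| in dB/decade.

-40 dB/decade

Each pole contributes −20 dB/decade at high frequency; each zero contributes +20 dB/decade.
Net: 0 zero(s) − 2 pole(s) → -40 dB/decade.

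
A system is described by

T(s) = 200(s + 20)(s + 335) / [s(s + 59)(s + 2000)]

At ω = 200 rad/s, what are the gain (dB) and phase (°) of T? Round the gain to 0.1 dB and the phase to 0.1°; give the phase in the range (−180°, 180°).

At s = jω = j200:
zero (s+20): 20 + j200 → |·| = √(20²+200²) = √40400 ≈ 201, ∠ = arctan(200/20) ≈ 84.29°
zero (s+335): 335 + j200 → |·| = √(335²+200²) = √152225 ≈ 390.16, ∠ = arctan(200/335) ≈ 30.84°
pole (s+59): 59 + j200 → |·| = √(59²+200²) = √43481 ≈ 208.52, ∠ = arctan(200/59) ≈ 73.56°
pole (s+2000): 2000 + j200 → |·| = √(2000²+200²) = √4040000 ≈ 2010, ∠ = arctan(200/2000) ≈ 5.71°
pole at origin: |s| = 200, ∠ = 90.00° (in denominator)
|T| = 200 · 78422 / 8.3825e+07 ≈ 0.18711
Gain = 20 log₁₀(0.18711) ≈ -14.56 dB
∠T = 115.13° − 169.27° = -54.14°

-14.6 dB, -54.1°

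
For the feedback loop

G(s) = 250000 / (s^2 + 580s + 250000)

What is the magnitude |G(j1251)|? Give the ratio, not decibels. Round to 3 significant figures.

0.166

At s = jω = j1251:
quadratic: (j1251)² + 580·j1251 + 250000 = -1315001 + j725580 → |·| ≈ 1.5019e+06, ∠ ≈ 151.11°
|G| = 250000 / 1.5019e+06 ≈ 0.16646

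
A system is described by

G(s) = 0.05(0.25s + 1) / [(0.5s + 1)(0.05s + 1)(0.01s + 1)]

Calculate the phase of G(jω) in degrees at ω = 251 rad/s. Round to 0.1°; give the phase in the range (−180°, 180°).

-154.2°

At ω = 251 rad/s:
zero (1 + j251·0.25) = 1 + j62.75 → |·| ≈ 62.758, ∠ ≈ 89.09°
pole (1 + j251·0.5) = 1 + j125.5 → |·| ≈ 125.5, ∠ ≈ 89.54°
pole (1 + j251·0.05) = 1 + j12.55 → |·| ≈ 12.59, ∠ ≈ 85.44°
pole (1 + j251·0.01) = 1 + j2.51 → |·| ≈ 2.7019, ∠ ≈ 68.28°
∠G = (89.09°) − (89.54° + 85.44° + 68.28°) = -154.17°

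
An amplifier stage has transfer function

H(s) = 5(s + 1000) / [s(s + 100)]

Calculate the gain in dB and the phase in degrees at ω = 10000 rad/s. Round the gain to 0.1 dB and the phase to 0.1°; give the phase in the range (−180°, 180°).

At s = jω = j10000:
zero (s+1000): 1000 + j10000 → |·| = √(1000²+10000²) = √101000000 ≈ 10050, ∠ = arctan(10000/1000) ≈ 84.29°
pole (s+100): 100 + j10000 → |·| = √(100²+10000²) = √100010000 ≈ 10000, ∠ = arctan(10000/100) ≈ 89.43°
pole at origin: |s| = 10000, ∠ = 90.00° (in denominator)
|H| = 5 · 10050 / 1e+08 ≈ 0.0005025
Gain = 20 log₁₀(0.0005025) ≈ -65.98 dB
∠H = 84.29° − 179.43° = -95.14°

-66.0 dB, -95.1°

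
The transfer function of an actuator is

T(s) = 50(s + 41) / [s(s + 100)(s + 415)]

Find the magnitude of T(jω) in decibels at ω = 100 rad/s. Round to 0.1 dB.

At s = jω = j100:
zero (s+41): 41 + j100 → |·| = √(41²+100²) = √11681 ≈ 108.08, ∠ = arctan(100/41) ≈ 67.71°
pole (s+100): 100 + j100 → |·| = √(100²+100²) = √20000 ≈ 141.42, ∠ = arctan(100/100) ≈ 45.00°
pole (s+415): 415 + j100 → |·| = √(415²+100²) = √182225 ≈ 426.88, ∠ = arctan(100/415) ≈ 13.55°
pole at origin: |s| = 100, ∠ = 90.00° (in denominator)
|T| = 50 · 108.08 / 6.0369e+06 ≈ 0.00089516
Gain = 20 log₁₀(0.00089516) ≈ -60.96 dB

-61.0 dB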